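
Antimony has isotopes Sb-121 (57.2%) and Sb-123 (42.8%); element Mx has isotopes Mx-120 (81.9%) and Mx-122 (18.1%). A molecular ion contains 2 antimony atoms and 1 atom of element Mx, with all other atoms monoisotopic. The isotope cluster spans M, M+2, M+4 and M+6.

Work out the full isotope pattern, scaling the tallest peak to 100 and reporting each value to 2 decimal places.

Antimony pattern (n=2): 0.327184 : 0.489632 : 0.183184
Element Mx pattern (n=1): 0.8190 : 0.1810
Convolve the two distributions (both contribute in 2-u steps):
  M: 0.327184×0.8190 = 0.267964
  M+2: 0.327184×0.1810 + 0.489632×0.8190 = 0.460229
  M+4: 0.489632×0.1810 + 0.183184×0.8190 = 0.238651
  M+6: 0.183184×0.1810 = 0.033156
Scale to base peak (0.460229) = 100: 58.22 : 100.00 : 51.85 : 7.20

58.22 : 100.00 : 51.85 : 7.20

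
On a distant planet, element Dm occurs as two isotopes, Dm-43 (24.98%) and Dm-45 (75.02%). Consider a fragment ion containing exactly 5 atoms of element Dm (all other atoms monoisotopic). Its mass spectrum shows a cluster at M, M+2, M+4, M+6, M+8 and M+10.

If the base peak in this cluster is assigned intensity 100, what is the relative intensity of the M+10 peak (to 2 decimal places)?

Term probabilities: M 0.0010, M+2 0.0146, M+4 0.0877, M+6 0.2635, M+8 0.3956, M+10 0.2376. Base peak = M+8.
P(M+8) = C(5,4) × 0.2498^1 × 0.7502^4 = 5 × 0.2498 × 0.31674389 = 0.395613 (base)
P(M+10) = C(5,5) × 0.2498^0 × 0.7502^5 = 1 × 1.0000 × 0.23762126 = 0.237621
Relative intensity = 0.237621 / 0.395613 × 100 = 60.06

60.06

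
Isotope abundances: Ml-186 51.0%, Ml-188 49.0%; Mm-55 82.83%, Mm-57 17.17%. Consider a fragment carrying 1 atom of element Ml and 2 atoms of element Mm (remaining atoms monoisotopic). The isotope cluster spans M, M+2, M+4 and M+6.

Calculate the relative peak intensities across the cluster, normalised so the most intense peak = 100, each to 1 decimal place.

Element Ml pattern (n=1): 0.5100 : 0.4900
Element Mm pattern (n=2): 0.68608089 : 0.28443822 : 0.02948089
Convolve the two distributions (both contribute in 2-u steps):
  M: 0.5100×0.68608089 = 0.349901
  M+2: 0.5100×0.28443822 + 0.4900×0.68608089 = 0.481243
  M+4: 0.5100×0.02948089 + 0.4900×0.28443822 = 0.154410
  M+6: 0.4900×0.02948089 = 0.014446
Scale to base peak (0.481243) = 100: 72.7 : 100.0 : 32.1 : 3.0

72.7 : 100.0 : 32.1 : 3.0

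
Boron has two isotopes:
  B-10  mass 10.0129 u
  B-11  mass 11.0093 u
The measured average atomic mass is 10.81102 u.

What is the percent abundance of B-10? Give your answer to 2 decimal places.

With x = fraction of B-10 (so B-11 is 1 − x):
10.0129·x + 11.0093·(1 − x) = 10.81102
(10.0129 − 11.0093)·x = 10.81102 − 11.0093
x = -0.19828 / -0.9964 = 0.19900 → 19.90% B-10, 80.10% B-11.

19.90%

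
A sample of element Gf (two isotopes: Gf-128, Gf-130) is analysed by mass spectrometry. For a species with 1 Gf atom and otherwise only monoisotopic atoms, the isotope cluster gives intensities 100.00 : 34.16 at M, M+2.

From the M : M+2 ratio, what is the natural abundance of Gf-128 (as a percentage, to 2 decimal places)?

74.54%

If p is the fraction of Gf that is Gf-128, then I(M+2)/I(M) = [C(1,1)·p^0·(1−p)] / p^1 = 1·(1−p)/p = 34.16/100.00 = 0.3416
(1−p)/p = 0.3416/1 = 0.3416  ⇒  p = 1/(1 + 0.3416) = 0.7454
Gf-128: 74.54%, Gf-130: 25.46%.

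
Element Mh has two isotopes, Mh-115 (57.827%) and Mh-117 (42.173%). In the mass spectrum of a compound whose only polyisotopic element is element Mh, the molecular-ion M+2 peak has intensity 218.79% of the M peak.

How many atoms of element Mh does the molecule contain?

The M+2/M ratio from n Mh atoms is n · q/p = n · 0.42173/0.57827.
n = 2.1879 × 0.57827/0.42173 = 3.00 ≈ 3

3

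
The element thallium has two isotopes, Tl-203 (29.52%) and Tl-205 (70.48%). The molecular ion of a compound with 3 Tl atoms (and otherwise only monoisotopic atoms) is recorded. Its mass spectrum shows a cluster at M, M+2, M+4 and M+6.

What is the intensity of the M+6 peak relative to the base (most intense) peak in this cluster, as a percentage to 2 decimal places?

Binomial terms of (0.2952 + 0.7048)^3: M 0.0257, M+2 0.1843, M+4 0.4399, M+6 0.3501 → M+4 is the base peak.
P(M+4) = C(3,2) × 0.2952^1 × 0.7048^2 = 3 × 0.2952 × 0.49674304 = 0.439916 (base)
P(M+6) = C(3,3) × 0.2952^0 × 0.7048^3 = 1 × 1.0000 × 0.35010449 = 0.350104
Relative intensity = 0.350104 / 0.439916 × 100 = 79.58

79.58%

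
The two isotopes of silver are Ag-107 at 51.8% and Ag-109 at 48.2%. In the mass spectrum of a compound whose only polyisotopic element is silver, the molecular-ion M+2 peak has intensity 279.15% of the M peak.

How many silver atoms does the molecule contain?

3

With n Ag atoms, P(M+2)/P(M) = C(n,1)·p^(n−1)q / p^n = n·q/p = n · 0.482/0.518.
n = 2.7915 × 0.518/0.482 = 3.00 ≈ 3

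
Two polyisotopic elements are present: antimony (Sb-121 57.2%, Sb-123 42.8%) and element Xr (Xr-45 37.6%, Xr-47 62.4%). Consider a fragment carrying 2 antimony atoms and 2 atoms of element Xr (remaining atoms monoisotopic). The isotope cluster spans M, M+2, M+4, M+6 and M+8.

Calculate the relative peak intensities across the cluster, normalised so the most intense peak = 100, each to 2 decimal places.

12.08 : 58.15 : 100.00 : 72.21 : 18.62

Antimony pattern (n=2): 0.327184 : 0.489632 : 0.183184
Element Xr pattern (n=2): 0.141376 : 0.469248 : 0.389376
Convolve the two distributions (both contribute in 2-u steps):
  M: 0.327184×0.141376 = 0.046256
  M+2: 0.327184×0.469248 + 0.489632×0.141376 = 0.222753
  M+4: 0.327184×0.389376 + 0.489632×0.469248 + 0.183184×0.141376 = 0.383054
  M+6: 0.489632×0.389376 + 0.183184×0.469248 = 0.276610
  M+8: 0.183184×0.389376 = 0.071327
Scale to base peak (0.383054) = 100: 12.08 : 58.15 : 100.00 : 72.21 : 18.62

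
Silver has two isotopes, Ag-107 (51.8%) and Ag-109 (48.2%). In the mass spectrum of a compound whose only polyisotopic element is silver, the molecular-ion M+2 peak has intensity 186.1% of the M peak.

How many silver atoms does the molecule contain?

For n independent Ag atoms, I(M+2)/I(M) = n · (abundance Ag-109) / (abundance Ag-107) = n · 0.482/0.518.
n = 1.861 × 0.518/0.482 = 2.00 ≈ 2

2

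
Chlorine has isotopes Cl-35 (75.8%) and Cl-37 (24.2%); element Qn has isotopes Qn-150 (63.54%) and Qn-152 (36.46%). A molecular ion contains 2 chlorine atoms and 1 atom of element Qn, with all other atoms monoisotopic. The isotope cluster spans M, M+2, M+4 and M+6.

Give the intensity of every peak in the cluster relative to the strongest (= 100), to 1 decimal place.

82.5 : 100.0 : 38.6 : 4.8

Chlorine pattern (n=2): 0.574564 : 0.366872 : 0.058564
Element Qn pattern (n=1): 0.6354 : 0.3646
Convolve the two distributions (both contribute in 2-u steps):
  M: 0.574564×0.6354 = 0.365078
  M+2: 0.574564×0.3646 + 0.366872×0.6354 = 0.442597
  M+4: 0.366872×0.3646 + 0.058564×0.6354 = 0.170973
  M+6: 0.058564×0.3646 = 0.021352
Scale to base peak (0.442597) = 100: 82.5 : 100.0 : 38.6 : 4.8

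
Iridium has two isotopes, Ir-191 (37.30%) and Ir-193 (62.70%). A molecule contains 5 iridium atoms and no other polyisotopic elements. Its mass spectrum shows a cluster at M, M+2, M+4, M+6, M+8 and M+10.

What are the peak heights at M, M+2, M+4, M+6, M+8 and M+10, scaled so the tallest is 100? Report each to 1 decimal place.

The 5 Ir atoms are independent, so intensities follow the terms of (0.3730 + 0.6270)^5.
P(M) = 0.3730^5 = 0.007220
P(M+2) = 5 × 0.3730^4 × 0.6270^1 = 0.060684
P(M+4) = 10 × 0.3730^3 × 0.6270^2 = 0.204015
P(M+6) = 10 × 0.3730^2 × 0.6270^3 = 0.342942
P(M+8) = 5 × 0.3730^1 × 0.6270^4 = 0.288237
P(M+10) = 0.6270^5 = 0.096903
The M+6 peak is largest (0.342942); scaling to 100 gives 2.1 : 17.7 : 59.5 : 100.0 : 84.0 : 28.3.

2.1 : 17.7 : 59.5 : 100.0 : 84.0 : 28.3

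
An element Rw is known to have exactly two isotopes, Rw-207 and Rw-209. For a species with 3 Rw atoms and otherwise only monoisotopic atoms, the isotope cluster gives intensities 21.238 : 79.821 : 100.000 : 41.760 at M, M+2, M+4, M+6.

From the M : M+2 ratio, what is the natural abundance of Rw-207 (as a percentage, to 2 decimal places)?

44.39%

Let p = fractional abundance of Rw-207. I(M+2)/I(M) = [C(3,1)·p^2·(1−p)] / p^3 = 3·(1−p)/p = 79.821/21.238 = 3.7584
(1−p)/p = 3.7584/3 = 1.2528  ⇒  p = 1/(1 + 1.2528) = 0.4439
Rw-207: 44.39%, Rw-209: 55.61%.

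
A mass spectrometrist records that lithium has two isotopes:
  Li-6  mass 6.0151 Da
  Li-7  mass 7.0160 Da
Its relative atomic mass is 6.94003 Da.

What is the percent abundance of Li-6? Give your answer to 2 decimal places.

7.59%

With x = fraction of Li-6 (so Li-7 is 1 − x):
6.0151·x + 7.0160·(1 − x) = 6.94003
(6.0151 − 7.0160)·x = 6.94003 − 7.0160
x = -0.07597 / -1.0009 = 0.07590 → 7.59% Li-6, 92.41% Li-7.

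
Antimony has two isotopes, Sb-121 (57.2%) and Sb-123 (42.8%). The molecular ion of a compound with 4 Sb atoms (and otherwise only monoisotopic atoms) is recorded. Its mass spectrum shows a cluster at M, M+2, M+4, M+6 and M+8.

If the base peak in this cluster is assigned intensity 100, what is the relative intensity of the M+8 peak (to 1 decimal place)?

Term probabilities: M 0.1070, M+2 0.3204, M+4 0.3596, M+6 0.1794, M+8 0.0336. Base peak = M+4.
P(M+4) = C(4,2) × 0.572^2 × 0.428^2 = 6 × 0.327184 × 0.183184 = 0.359609 (base)
P(M+8) = C(4,4) × 0.572^0 × 0.428^4 = 1 × 1.0000 × 0.03355638 = 0.033556
Relative intensity = 0.033556 / 0.359609 × 100 = 9.3

9.3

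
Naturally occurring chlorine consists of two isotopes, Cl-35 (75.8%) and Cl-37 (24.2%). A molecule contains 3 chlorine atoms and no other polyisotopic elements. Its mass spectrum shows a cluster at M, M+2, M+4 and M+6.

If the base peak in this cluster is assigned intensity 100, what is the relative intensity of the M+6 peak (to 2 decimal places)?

3.25

Binomial terms of (0.758 + 0.242)^3: M 0.4355, M+2 0.4171, M+4 0.1332, M+6 0.0142 → M is the base peak.
P(M) = C(3,0) × 0.758^3 × 0.242^0 = 1 × 0.43551951 × 1.0000 = 0.435520 (base)
P(M+6) = C(3,3) × 0.758^0 × 0.242^3 = 1 × 1.0000 × 0.01417249 = 0.014172
Relative intensity = 0.014172 / 0.435520 × 100 = 3.25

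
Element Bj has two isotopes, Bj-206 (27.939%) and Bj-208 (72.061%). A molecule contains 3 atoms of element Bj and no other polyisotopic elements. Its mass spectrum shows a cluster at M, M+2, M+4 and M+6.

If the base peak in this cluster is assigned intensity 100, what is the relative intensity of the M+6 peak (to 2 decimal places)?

Binomial terms of (0.27939 + 0.72061)^3: M 0.0218, M+2 0.1687, M+4 0.4352, M+6 0.3742 → M+4 is the base peak.
P(M+4) = C(3,2) × 0.27939^1 × 0.72061^2 = 3 × 0.27939 × 0.51927877 = 0.435244 (base)
P(M+6) = C(3,3) × 0.27939^0 × 0.72061^3 = 1 × 1.0000 × 0.37419748 = 0.374197
Relative intensity = 0.374197 / 0.435244 × 100 = 85.97

85.97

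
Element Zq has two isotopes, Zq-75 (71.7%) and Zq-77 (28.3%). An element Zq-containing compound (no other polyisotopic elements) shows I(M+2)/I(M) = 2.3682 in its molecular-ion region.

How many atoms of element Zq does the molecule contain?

The M+2/M ratio from n Zq atoms is n · q/p = n · 0.283/0.717.
n = 2.3682 × 0.717/0.283 = 6.00 ≈ 6

6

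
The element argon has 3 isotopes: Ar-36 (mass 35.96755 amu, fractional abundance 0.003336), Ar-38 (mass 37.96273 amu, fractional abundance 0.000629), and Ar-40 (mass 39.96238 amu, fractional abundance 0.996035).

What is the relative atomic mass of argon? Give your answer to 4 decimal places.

The abundance-weighted mean is 0.003336 × 35.96755 + 0.000629 × 37.96273 + 0.996035 × 39.96238
= 0.119988 + 0.023879 + 39.803929 = 39.947796 amu

39.9478 amu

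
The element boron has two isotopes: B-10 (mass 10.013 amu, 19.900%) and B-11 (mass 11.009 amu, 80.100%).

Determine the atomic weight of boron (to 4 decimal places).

Weight each isotope mass by its fractional abundance: 0.19900 × 10.013 + 0.80100 × 11.009
= 1.99259 + 8.81821 = 10.81080 amu

10.8108 amu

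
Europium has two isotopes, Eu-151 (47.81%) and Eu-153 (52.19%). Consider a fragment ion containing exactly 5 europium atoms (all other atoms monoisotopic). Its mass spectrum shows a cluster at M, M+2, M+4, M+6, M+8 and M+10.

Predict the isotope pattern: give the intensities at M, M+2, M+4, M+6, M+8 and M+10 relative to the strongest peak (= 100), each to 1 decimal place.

Expanding (0.4781 + 0.5219)^5:
P(M) = 0.4781^5 = 0.024980
P(M+2) = 5 × 0.4781^4 × 0.5219^1 = 0.136343
P(M+4) = 10 × 0.4781^3 × 0.5219^2 = 0.297667
P(M+6) = 10 × 0.4781^2 × 0.5219^3 = 0.324937
P(M+8) = 5 × 0.4781^1 × 0.5219^4 = 0.177353
P(M+10) = 0.5219^5 = 0.038720
The M+6 peak is largest (0.324937); scaling to 100 gives 7.7 : 42.0 : 91.6 : 100.0 : 54.6 : 11.9.

7.7 : 42.0 : 91.6 : 100.0 : 54.6 : 11.9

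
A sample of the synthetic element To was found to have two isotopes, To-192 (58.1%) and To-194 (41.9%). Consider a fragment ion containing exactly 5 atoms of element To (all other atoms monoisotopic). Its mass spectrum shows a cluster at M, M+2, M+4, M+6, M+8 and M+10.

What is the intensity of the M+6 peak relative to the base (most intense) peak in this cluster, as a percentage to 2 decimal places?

72.12%

(0.581 + 0.419)^5 gives M 0.0662, M+2 0.2387, M+4 0.3443, M+6 0.2483, M+8 0.0895, M+10 0.0129; the largest is M+4.
P(M+4) = C(5,2) × 0.581^3 × 0.419^2 = 10 × 0.19612294 × 0.175561 = 0.344315 (base)
P(M+6) = C(5,3) × 0.581^2 × 0.419^3 = 10 × 0.337561 × 0.07356006 = 0.248310
Relative intensity = 0.248310 / 0.344315 × 100 = 72.12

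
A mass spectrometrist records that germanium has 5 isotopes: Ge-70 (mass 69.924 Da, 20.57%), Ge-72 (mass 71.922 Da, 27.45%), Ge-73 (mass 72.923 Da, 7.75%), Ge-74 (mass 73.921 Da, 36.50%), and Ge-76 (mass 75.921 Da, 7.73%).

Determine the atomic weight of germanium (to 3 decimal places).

72.627 Da

The abundance-weighted mean is 0.2057 × 69.924 + 0.2745 × 71.922 + 0.0775 × 72.923 + 0.3650 × 73.921 + 0.0773 × 75.921
= 14.3834 + 19.7426 + 5.6515 + 26.9812 + 5.8687 = 72.6274 Da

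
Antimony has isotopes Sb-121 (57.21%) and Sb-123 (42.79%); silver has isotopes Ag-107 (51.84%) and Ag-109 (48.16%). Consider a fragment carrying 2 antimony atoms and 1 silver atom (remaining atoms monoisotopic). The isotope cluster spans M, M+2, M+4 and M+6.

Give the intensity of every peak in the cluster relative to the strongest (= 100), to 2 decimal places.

Antimony pattern (n=2): 0.32729841 : 0.48960318 : 0.18309841
Silver pattern (n=1): 0.5184 : 0.4816
Convolve the two distributions (both contribute in 2-u steps):
  M: 0.32729841×0.5184 = 0.169671
  M+2: 0.32729841×0.4816 + 0.48960318×0.5184 = 0.411437
  M+4: 0.48960318×0.4816 + 0.18309841×0.5184 = 0.330711
  M+6: 0.18309841×0.4816 = 0.088180
Scale to base peak (0.411437) = 100: 41.24 : 100.00 : 80.38 : 21.43

41.24 : 100.00 : 80.38 : 21.43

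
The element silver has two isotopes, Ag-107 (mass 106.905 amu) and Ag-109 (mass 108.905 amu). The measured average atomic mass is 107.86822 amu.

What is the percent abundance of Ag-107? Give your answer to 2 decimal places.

51.84%

Let x be the fractional abundance of Ag-107; then Ag-109 has abundance 1 − x.
106.905·x + 108.905·(1 − x) = 107.86822
(106.905 − 108.905)·x = 107.86822 − 108.905
x = -1.03678 / -2.000 = 0.51839 → 51.84% Ag-107, 48.16% Ag-109.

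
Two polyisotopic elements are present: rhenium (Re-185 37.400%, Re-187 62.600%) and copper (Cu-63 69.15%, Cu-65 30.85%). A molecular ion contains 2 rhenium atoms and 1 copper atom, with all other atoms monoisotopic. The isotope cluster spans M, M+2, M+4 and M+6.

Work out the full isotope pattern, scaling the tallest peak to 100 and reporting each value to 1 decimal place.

Rhenium pattern (n=2): 0.139876 : 0.468248 : 0.391876
Copper pattern (n=1): 0.6915 : 0.3085
Convolve the two distributions (both contribute in 2-u steps):
  M: 0.139876×0.6915 = 0.096724
  M+2: 0.139876×0.3085 + 0.468248×0.6915 = 0.366945
  M+4: 0.468248×0.3085 + 0.391876×0.6915 = 0.415437
  M+6: 0.391876×0.3085 = 0.120894
Scale to base peak (0.415437) = 100: 23.3 : 88.3 : 100.0 : 29.1

23.3 : 88.3 : 100.0 : 29.1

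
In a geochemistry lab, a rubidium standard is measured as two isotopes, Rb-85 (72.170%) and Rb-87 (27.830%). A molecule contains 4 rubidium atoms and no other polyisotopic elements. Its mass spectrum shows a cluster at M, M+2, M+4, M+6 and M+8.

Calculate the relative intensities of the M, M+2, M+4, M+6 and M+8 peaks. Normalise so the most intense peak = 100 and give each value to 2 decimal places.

Expanding (0.72170 + 0.27830)^4:
P(M) = 0.72170^4 = 0.271286
P(M+2) = 4 × 0.72170^3 × 0.27830^1 = 0.418450
P(M+4) = 6 × 0.72170^2 × 0.27830^2 = 0.242042
P(M+6) = 4 × 0.72170^1 × 0.27830^3 = 0.062224
P(M+8) = 0.27830^4 = 0.005999
The M+2 peak is largest (0.418450); scaling to 100 gives 64.83 : 100.00 : 57.84 : 14.87 : 1.43.

64.83 : 100.00 : 57.84 : 14.87 : 1.43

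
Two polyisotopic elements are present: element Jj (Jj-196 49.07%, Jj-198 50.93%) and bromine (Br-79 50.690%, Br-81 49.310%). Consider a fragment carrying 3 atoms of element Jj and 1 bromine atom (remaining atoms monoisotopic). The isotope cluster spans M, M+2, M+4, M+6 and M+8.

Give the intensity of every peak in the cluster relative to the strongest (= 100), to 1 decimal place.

16.0 : 65.3 : 100.0 : 68.1 : 17.4

Element Jj pattern (n=3): 0.11815393 : 0.36789768 : 0.38184285 : 0.13210554
Bromine pattern (n=1): 0.5069 : 0.4931
Convolve the two distributions (both contribute in 2-u steps):
  M: 0.11815393×0.5069 = 0.059892
  M+2: 0.11815393×0.4931 + 0.36789768×0.5069 = 0.244749
  M+4: 0.36789768×0.4931 + 0.38184285×0.5069 = 0.374966
  M+6: 0.38184285×0.4931 + 0.13210554×0.5069 = 0.255251
  M+8: 0.13210554×0.4931 = 0.065141
Scale to base peak (0.374966) = 100: 16.0 : 65.3 : 100.0 : 68.1 : 17.4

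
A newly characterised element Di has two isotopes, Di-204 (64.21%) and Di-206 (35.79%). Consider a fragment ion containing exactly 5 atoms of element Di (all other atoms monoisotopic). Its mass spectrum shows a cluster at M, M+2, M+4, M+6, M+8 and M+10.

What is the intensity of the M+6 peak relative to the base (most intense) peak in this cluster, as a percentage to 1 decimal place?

55.7%

Binomial terms of (0.6421 + 0.3579)^5: M 0.1091, M+2 0.3042, M+4 0.3391, M+6 0.1890, M+8 0.0527, M+10 0.0059 → M+4 is the base peak.
P(M+4) = C(5,2) × 0.6421^3 × 0.3579^2 = 10 × 0.26473296 × 0.12809241 = 0.339103 (base)
P(M+6) = C(5,3) × 0.6421^2 × 0.3579^3 = 10 × 0.41229241 × 0.04584427 = 0.189012
Relative intensity = 0.189012 / 0.339103 × 100 = 55.7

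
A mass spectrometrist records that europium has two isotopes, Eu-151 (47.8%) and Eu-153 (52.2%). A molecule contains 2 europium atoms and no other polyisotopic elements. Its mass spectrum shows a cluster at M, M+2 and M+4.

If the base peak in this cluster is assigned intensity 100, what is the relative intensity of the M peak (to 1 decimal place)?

Term probabilities: M 0.2285, M+2 0.4990, M+4 0.2725. Base peak = M+2.
P(M+2) = C(2,1) × 0.478^1 × 0.522^1 = 2 × 0.4780 × 0.5220 = 0.499032 (base)
P(M) = C(2,0) × 0.478^2 × 0.522^0 = 1 × 0.228484 × 1.0000 = 0.228484
Relative intensity = 0.228484 / 0.499032 × 100 = 45.8

45.8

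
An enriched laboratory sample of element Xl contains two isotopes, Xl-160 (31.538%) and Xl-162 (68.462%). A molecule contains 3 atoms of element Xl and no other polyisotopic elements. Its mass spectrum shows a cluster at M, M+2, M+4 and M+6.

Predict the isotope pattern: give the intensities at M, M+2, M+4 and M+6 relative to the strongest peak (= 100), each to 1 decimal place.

7.1 : 46.1 : 100.0 : 72.4

Each Xl atom is independently Xl-160 (p = 0.31538) or Xl-162 (q = 0.68462); the cluster is the binomial expansion (p + q)^3.
P(M) = 0.31538^3 = 0.031369
P(M+2) = 3 × 0.31538^2 × 0.68462^1 = 0.204286
P(M+4) = 3 × 0.31538^1 × 0.68462^2 = 0.443460
P(M+6) = 0.68462^3 = 0.320885
The M+4 peak is largest (0.443460); scaling to 100 gives 7.1 : 46.1 : 100.0 : 72.4.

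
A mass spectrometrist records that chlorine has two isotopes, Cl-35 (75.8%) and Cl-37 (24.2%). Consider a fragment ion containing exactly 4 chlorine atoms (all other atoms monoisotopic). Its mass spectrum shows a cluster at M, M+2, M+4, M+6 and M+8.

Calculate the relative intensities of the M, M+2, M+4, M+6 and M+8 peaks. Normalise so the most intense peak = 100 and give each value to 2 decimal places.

78.31 : 100.00 : 47.89 : 10.19 : 0.81

Each Cl atom is independently Cl-35 (p = 0.758) or Cl-37 (q = 0.242); the cluster is the binomial expansion (p + q)^4.
P(M) = 0.758^4 = 0.330124
P(M+2) = 4 × 0.758^3 × 0.242^1 = 0.421583
P(M+4) = 6 × 0.758^2 × 0.242^2 = 0.201893
P(M+6) = 4 × 0.758^1 × 0.242^3 = 0.042971
P(M+8) = 0.242^4 = 0.003430
The M+2 peak is largest (0.421583); scaling to 100 gives 78.31 : 100.00 : 47.89 : 10.19 : 0.81.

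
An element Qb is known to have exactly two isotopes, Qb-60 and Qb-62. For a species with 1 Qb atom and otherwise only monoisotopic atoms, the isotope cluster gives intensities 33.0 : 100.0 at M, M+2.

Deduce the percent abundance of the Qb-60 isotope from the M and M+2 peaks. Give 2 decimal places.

Let p = fractional abundance of Qb-60. I(M+2)/I(M) = [C(1,1)·p^0·(1−p)] / p^1 = 1·(1−p)/p = 100.0/33.0 = 3.0303
(1−p)/p = 3.0303/1 = 3.0303  ⇒  p = 1/(1 + 3.0303) = 0.2481
Qb-60: 24.81%, Qb-62: 75.19%.

24.81%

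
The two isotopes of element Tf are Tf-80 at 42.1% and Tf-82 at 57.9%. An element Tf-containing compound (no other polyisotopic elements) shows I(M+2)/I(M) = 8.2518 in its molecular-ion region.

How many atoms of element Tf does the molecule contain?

6

The M+2/M ratio from n Tf atoms is n · q/p = n · 0.579/0.421.
n = 8.2518 × 0.421/0.579 = 6.00 ≈ 6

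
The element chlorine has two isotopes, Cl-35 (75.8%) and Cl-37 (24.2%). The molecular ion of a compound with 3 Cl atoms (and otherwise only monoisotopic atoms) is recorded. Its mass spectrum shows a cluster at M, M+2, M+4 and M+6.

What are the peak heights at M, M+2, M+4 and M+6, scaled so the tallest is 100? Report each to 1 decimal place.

Each Cl atom is independently Cl-35 (p = 0.758) or Cl-37 (q = 0.242); the cluster is the binomial expansion (p + q)^3.
P(M) = 0.758^3 = 0.435520
P(M+2) = 3 × 0.758^2 × 0.242^1 = 0.417133
P(M+4) = 3 × 0.758^1 × 0.242^2 = 0.133175
P(M+6) = 0.242^3 = 0.014172
The M peak is largest (0.435520); scaling to 100 gives 100.0 : 95.8 : 30.6 : 3.3.

100.0 : 95.8 : 30.6 : 3.3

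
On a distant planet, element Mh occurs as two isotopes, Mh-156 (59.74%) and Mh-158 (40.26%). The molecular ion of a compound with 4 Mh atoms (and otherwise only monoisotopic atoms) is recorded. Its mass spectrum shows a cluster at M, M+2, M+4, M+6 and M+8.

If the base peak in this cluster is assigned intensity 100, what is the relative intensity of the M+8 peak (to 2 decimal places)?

7.57

Term probabilities: M 0.1274, M+2 0.3433, M+4 0.3471, M+6 0.1559, M+8 0.0263. Base peak = M+4.
P(M+4) = C(4,2) × 0.5974^2 × 0.4026^2 = 6 × 0.35688676 × 0.16208676 = 0.347080 (base)
P(M+8) = C(4,4) × 0.5974^0 × 0.4026^4 = 1 × 1.0000 × 0.02627212 = 0.026272
Relative intensity = 0.026272 / 0.347080 × 100 = 7.57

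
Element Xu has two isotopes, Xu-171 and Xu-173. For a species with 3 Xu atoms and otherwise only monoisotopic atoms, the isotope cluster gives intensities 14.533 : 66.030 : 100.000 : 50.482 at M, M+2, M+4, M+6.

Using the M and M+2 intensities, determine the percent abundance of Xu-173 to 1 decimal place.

If p is the fraction of Xu that is Xu-171, then I(M+2)/I(M) = [C(3,1)·p^2·(1−p)] / p^3 = 3·(1−p)/p = 66.030/14.533 = 4.5435
(1−p)/p = 4.5435/3 = 1.5145  ⇒  p = 1/(1 + 1.5145) = 0.3977
Xu-171: 39.8%, Xu-173: 60.2%.

60.2%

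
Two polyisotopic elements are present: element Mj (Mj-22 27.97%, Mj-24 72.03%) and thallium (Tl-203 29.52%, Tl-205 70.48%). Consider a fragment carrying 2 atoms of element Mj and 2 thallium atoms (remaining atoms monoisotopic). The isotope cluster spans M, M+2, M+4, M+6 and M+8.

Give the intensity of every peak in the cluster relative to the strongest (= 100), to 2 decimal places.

Element Mj pattern (n=2): 0.07823209 : 0.40293582 : 0.51883209
Thallium pattern (n=2): 0.08714304 : 0.41611392 : 0.49674304
Convolve the two distributions (both contribute in 2-u steps):
  M: 0.07823209×0.08714304 = 0.006817
  M+2: 0.07823209×0.41611392 + 0.40293582×0.08714304 = 0.067667
  M+4: 0.07823209×0.49674304 + 0.40293582×0.41611392 + 0.51883209×0.08714304 = 0.251741
  M+6: 0.40293582×0.49674304 + 0.51883209×0.41611392 = 0.416049
  M+8: 0.51883209×0.49674304 = 0.257726
Scale to base peak (0.416049) = 100: 1.64 : 16.26 : 60.51 : 100.00 : 61.95

1.64 : 16.26 : 60.51 : 100.00 : 61.95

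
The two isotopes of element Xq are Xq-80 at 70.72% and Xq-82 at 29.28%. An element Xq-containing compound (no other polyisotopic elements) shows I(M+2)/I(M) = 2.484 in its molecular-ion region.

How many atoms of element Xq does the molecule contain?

The M+2/M ratio from n Xq atoms is n · q/p = n · 0.2928/0.7072.
n = 2.484 × 0.7072/0.2928 = 6.00 ≈ 6

6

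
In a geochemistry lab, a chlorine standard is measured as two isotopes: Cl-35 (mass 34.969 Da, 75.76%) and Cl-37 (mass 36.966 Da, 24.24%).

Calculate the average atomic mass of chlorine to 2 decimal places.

35.45 Da

Average mass = Σ (abundance × isotope mass) = 0.7576 × 34.969 + 0.2424 × 36.966
= 26.4925 + 8.9606 = 35.4531 Da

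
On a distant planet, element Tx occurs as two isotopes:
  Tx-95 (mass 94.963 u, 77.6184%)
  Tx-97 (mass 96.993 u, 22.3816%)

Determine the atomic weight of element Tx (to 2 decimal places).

The abundance-weighted mean is 0.776184 × 94.963 + 0.223816 × 96.993
= 73.7088 + 21.7086 = 95.4174 u

95.42 u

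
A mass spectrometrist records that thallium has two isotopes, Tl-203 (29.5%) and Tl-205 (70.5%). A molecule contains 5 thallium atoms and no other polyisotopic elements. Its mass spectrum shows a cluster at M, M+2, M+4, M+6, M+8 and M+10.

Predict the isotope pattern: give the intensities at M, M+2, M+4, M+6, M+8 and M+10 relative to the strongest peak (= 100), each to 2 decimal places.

Each Tl atom is independently Tl-203 (p = 0.295) or Tl-205 (q = 0.705); the cluster is the binomial expansion (p + q)^5.
P(M) = 0.295^5 = 0.002234
P(M+2) = 5 × 0.295^4 × 0.705^1 = 0.026696
P(M+4) = 10 × 0.295^3 × 0.705^2 = 0.127598
P(M+6) = 10 × 0.295^2 × 0.705^3 = 0.304938
P(M+8) = 5 × 0.295^1 × 0.705^4 = 0.364375
P(M+10) = 0.705^5 = 0.174159
The M+8 peak is largest (0.364375); scaling to 100 gives 0.61 : 7.33 : 35.02 : 83.69 : 100.00 : 47.80.

0.61 : 7.33 : 35.02 : 83.69 : 100.00 : 47.80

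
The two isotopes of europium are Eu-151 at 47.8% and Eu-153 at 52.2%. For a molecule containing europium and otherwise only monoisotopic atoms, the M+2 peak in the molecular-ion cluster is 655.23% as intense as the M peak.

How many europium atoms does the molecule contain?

6

The M+2/M ratio from n Eu atoms is n · q/p = n · 0.522/0.478.
n = 6.5523 × 0.478/0.522 = 6.00 ≈ 6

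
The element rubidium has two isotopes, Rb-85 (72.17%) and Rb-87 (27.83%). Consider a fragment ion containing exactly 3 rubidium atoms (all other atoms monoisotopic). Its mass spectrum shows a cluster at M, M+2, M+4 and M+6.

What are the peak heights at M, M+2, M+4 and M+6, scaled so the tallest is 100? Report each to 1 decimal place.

Expanding (0.7217 + 0.2783)^3:
P(M) = 0.7217^3 = 0.375898
P(M+2) = 3 × 0.7217^2 × 0.2783^1 = 0.434858
P(M+4) = 3 × 0.7217^1 × 0.2783^2 = 0.167689
P(M+6) = 0.2783^3 = 0.021555
The M+2 peak is largest (0.434858); scaling to 100 gives 86.4 : 100.0 : 38.6 : 5.0.

86.4 : 100.0 : 38.6 : 5.0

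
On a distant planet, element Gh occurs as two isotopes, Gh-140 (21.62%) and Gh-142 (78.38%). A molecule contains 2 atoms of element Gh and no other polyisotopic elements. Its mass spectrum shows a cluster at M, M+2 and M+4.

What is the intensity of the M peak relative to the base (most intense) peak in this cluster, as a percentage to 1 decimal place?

(0.2162 + 0.7838)^2 gives M 0.0467, M+2 0.3389, M+4 0.6143; the largest is M+4.
P(M+4) = C(2,2) × 0.2162^0 × 0.7838^2 = 1 × 1.0000 × 0.61434244 = 0.614342 (base)
P(M) = C(2,0) × 0.2162^2 × 0.7838^0 = 1 × 0.04674244 × 1.0000 = 0.046742
Relative intensity = 0.046742 / 0.614342 × 100 = 7.6

7.6%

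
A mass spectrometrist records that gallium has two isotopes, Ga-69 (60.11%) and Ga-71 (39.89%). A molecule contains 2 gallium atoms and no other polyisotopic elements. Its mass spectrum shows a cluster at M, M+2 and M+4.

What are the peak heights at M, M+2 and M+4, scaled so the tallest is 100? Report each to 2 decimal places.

The 2 Ga atoms are independent, so intensities follow the terms of (0.6011 + 0.3989)^2.
P(M) = 0.6011^2 = 0.361321
P(M+2) = 2 × 0.6011^1 × 0.3989^1 = 0.479558
P(M+4) = 0.3989^2 = 0.159121
The M+2 peak is largest (0.479558); scaling to 100 gives 75.34 : 100.00 : 33.18.

75.34 : 100.00 : 33.18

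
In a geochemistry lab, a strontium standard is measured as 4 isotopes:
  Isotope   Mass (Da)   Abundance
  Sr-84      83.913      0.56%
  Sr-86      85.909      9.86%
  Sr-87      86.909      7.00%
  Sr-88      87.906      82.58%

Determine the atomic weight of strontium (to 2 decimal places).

87.62 Da

Average mass = Σ (abundance × isotope mass) = 0.0056 × 83.913 + 0.0986 × 85.909 + 0.0700 × 86.909 + 0.8258 × 87.906
= 0.4699 + 8.4706 + 6.0836 + 72.5928 = 87.6169 Da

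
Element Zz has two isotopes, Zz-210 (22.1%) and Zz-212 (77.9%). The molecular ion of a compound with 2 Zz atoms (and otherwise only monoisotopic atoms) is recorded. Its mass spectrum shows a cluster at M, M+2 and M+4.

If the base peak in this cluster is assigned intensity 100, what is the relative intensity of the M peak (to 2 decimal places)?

Term probabilities: M 0.0488, M+2 0.3443, M+4 0.6068. Base peak = M+4.
P(M+4) = C(2,2) × 0.221^0 × 0.779^2 = 1 × 1.0000 × 0.606841 = 0.606841 (base)
P(M) = C(2,0) × 0.221^2 × 0.779^0 = 1 × 0.048841 × 1.0000 = 0.048841
Relative intensity = 0.048841 / 0.606841 × 100 = 8.05

8.05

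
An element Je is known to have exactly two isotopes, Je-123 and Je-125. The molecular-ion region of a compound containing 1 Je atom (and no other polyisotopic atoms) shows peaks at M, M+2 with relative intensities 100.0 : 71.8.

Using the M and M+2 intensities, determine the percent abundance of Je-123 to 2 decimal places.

58.21%

Let p = fractional abundance of Je-123. I(M+2)/I(M) = [C(1,1)·p^0·(1−p)] / p^1 = 1·(1−p)/p = 71.8/100.0 = 0.7180
(1−p)/p = 0.7180/1 = 0.7180  ⇒  p = 1/(1 + 0.7180) = 0.5821
Je-123: 58.21%, Je-125: 41.79%.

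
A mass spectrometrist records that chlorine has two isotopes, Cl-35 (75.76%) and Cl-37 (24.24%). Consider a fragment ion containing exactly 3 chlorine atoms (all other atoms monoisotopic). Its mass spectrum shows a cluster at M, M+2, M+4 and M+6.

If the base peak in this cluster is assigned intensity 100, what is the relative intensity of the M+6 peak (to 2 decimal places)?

(0.7576 + 0.2424)^3 gives M 0.4348, M+2 0.4174, M+4 0.1335, M+6 0.0142; the largest is M.
P(M) = C(3,0) × 0.7576^3 × 0.2424^0 = 1 × 0.4348304 × 1.0000 = 0.434830 (base)
P(M+6) = C(3,3) × 0.7576^0 × 0.2424^3 = 1 × 1.0000 × 0.01424288 = 0.014243
Relative intensity = 0.014243 / 0.434830 × 100 = 3.28

3.28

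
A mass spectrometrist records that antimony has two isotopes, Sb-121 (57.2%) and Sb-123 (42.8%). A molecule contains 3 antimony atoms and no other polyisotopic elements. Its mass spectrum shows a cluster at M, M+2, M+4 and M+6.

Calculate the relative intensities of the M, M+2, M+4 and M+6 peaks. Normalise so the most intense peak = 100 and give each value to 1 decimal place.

44.5 : 100.0 : 74.8 : 18.7

The 3 Sb atoms are independent, so intensities follow the terms of (0.572 + 0.428)^3.
P(M) = 0.572^3 = 0.187149
P(M+2) = 3 × 0.572^2 × 0.428^1 = 0.420104
P(M+4) = 3 × 0.572^1 × 0.428^2 = 0.314344
P(M+6) = 0.428^3 = 0.078403
The M+2 peak is largest (0.420104); scaling to 100 gives 44.5 : 100.0 : 74.8 : 18.7.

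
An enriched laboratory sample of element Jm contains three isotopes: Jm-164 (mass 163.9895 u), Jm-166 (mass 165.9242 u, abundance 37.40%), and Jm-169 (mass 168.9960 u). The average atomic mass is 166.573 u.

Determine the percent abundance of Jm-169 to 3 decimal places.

37.150%

Let x and y be the fractions of Jm-164 and Jm-169. Then x + y = 1 − 0.3740 = 0.6260 and 163.9895x + 168.9960y = 166.573 − 0.3740×165.9242 = 104.5173492.
Substituting: 163.9895x + 168.9960(0.6260 − x) = 104.5173492
(163.9895 − 168.9960)x = -1.2741468  ⇒  x = 0.25450, y = 0.37150
Jm-164: 25.450%, Jm-169: 37.150%.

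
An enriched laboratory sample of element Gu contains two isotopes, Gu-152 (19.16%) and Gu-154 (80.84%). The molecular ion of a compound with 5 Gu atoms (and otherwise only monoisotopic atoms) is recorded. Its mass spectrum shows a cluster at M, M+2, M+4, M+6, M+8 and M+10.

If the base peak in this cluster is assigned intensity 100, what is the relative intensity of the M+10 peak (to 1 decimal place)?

Binomial terms of (0.1916 + 0.8084)^5: M 0.0003, M+2 0.0054, M+4 0.0460, M+6 0.1939, M+8 0.4091, M+10 0.3452 → M+8 is the base peak.
P(M+8) = C(5,4) × 0.1916^1 × 0.8084^4 = 5 × 0.1916 × 0.42707605 = 0.409139 (base)
P(M+10) = C(5,5) × 0.1916^0 × 0.8084^5 = 1 × 1.0000 × 0.34524828 = 0.345248
Relative intensity = 0.345248 / 0.409139 × 100 = 84.4

84.4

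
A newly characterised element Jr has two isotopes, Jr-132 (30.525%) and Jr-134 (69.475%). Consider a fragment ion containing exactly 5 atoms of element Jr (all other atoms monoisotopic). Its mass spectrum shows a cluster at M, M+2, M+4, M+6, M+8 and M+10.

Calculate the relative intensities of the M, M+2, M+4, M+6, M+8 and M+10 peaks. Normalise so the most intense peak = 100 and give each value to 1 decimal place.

The 5 Jr atoms are independent, so intensities follow the terms of (0.30525 + 0.69475)^5.
P(M) = 0.30525^5 = 0.002650
P(M+2) = 5 × 0.30525^4 × 0.69475^1 = 0.030159
P(M+4) = 10 × 0.30525^3 × 0.69475^2 = 0.137285
P(M+6) = 10 × 0.30525^2 × 0.69475^3 = 0.312462
P(M+8) = 5 × 0.30525^1 × 0.69475^4 = 0.355582
P(M+10) = 0.69475^5 = 0.161861
The M+8 peak is largest (0.355582); scaling to 100 gives 0.7 : 8.5 : 38.6 : 87.9 : 100.0 : 45.5.

0.7 : 8.5 : 38.6 : 87.9 : 100.0 : 45.5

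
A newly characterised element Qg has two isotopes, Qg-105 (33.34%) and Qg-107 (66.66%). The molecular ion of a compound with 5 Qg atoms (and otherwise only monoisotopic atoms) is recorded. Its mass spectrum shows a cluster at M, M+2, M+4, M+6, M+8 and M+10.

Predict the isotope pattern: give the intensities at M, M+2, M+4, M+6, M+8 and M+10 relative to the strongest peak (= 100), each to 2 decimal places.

1.25 : 12.51 : 50.02 : 100.00 : 99.97 : 39.98

Each Qg atom is independently Qg-105 (p = 0.3334) or Qg-107 (q = 0.6666); the cluster is the binomial expansion (p + q)^5.
P(M) = 0.3334^5 = 0.004119
P(M+2) = 5 × 0.3334^4 × 0.6666^1 = 0.041181
P(M+4) = 10 × 0.3334^3 × 0.6666^2 = 0.164675
P(M+6) = 10 × 0.3334^2 × 0.6666^3 = 0.329251
P(M+8) = 5 × 0.3334^1 × 0.6666^4 = 0.329152
P(M+10) = 0.6666^5 = 0.131621
The M+6 peak is largest (0.329251); scaling to 100 gives 1.25 : 12.51 : 50.02 : 100.00 : 99.97 : 39.98.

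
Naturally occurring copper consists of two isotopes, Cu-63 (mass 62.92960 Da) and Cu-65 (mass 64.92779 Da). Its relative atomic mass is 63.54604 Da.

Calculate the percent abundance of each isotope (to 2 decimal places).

Cu-63: 69.15%, Cu-65: 30.85%

With x = fraction of Cu-63 (so Cu-65 is 1 − x):
62.92960·x + 64.92779·(1 − x) = 63.54604
(62.92960 − 64.92779)·x = 63.54604 − 64.92779
x = -1.38175 / -1.99819 = 0.69150 → 69.15% Cu-63, 30.85% Cu-65.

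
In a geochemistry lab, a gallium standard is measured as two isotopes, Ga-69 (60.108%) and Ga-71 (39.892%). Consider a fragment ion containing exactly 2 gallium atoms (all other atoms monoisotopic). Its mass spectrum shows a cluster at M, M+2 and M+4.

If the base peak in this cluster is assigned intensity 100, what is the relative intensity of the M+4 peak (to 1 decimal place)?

33.2

Binomial terms of (0.60108 + 0.39892)^2: M 0.3613, M+2 0.4796, M+4 0.1591 → M+2 is the base peak.
P(M+2) = C(2,1) × 0.60108^1 × 0.39892^1 = 2 × 0.60108 × 0.39892 = 0.479566 (base)
P(M+4) = C(2,2) × 0.60108^0 × 0.39892^2 = 1 × 1.0000 × 0.15913717 = 0.159137
Relative intensity = 0.159137 / 0.479566 × 100 = 33.2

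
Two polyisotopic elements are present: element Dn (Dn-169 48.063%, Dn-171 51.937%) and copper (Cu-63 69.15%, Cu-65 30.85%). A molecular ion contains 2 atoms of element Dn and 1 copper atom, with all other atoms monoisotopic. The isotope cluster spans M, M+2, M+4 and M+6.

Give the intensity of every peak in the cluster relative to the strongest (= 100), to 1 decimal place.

Element Dn pattern (n=2): 0.2310052 : 0.49924961 : 0.2697452
Copper pattern (n=1): 0.6915 : 0.3085
Convolve the two distributions (both contribute in 2-u steps):
  M: 0.2310052×0.6915 = 0.159740
  M+2: 0.2310052×0.3085 + 0.49924961×0.6915 = 0.416496
  M+4: 0.49924961×0.3085 + 0.2697452×0.6915 = 0.340547
  M+6: 0.2697452×0.3085 = 0.083216
Scale to base peak (0.416496) = 100: 38.4 : 100.0 : 81.8 : 20.0

38.4 : 100.0 : 81.8 : 20.0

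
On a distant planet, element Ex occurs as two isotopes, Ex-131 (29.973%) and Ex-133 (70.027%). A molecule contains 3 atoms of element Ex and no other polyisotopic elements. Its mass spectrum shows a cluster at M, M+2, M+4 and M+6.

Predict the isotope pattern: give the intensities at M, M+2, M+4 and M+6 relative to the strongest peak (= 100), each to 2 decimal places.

Expanding (0.29973 + 0.70027)^3:
P(M) = 0.29973^3 = 0.026927
P(M+2) = 3 × 0.29973^2 × 0.70027^1 = 0.188733
P(M+4) = 3 × 0.29973^1 × 0.70027^2 = 0.440943
P(M+6) = 0.70027^3 = 0.343397
The M+4 peak is largest (0.440943); scaling to 100 gives 6.11 : 42.80 : 100.00 : 77.88.

6.11 : 42.80 : 100.00 : 77.88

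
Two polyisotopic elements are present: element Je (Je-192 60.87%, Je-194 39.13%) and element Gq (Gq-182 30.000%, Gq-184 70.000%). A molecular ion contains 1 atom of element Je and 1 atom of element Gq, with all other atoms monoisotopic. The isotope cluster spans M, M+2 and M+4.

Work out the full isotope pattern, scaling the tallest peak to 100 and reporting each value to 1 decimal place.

Element Je pattern (n=1): 0.6087 : 0.3913
Element Gq pattern (n=1): 0.3000 : 0.7000
Convolve the two distributions (both contribute in 2-u steps):
  M: 0.6087×0.3000 = 0.182610
  M+2: 0.6087×0.7000 + 0.3913×0.3000 = 0.543480
  M+4: 0.3913×0.7000 = 0.273910
Scale to base peak (0.543480) = 100: 33.6 : 100.0 : 50.4

33.6 : 100.0 : 50.4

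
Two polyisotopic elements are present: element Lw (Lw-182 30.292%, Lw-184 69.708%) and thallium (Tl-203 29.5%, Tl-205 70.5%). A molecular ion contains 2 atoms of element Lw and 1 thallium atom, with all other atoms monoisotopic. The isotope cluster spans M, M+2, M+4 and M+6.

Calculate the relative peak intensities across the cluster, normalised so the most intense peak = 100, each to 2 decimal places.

6.14 : 42.91 : 100.00 : 77.67

Element Lw pattern (n=2): 0.09176053 : 0.42231895 : 0.48592053
Thallium pattern (n=1): 0.2950 : 0.7050
Convolve the two distributions (both contribute in 2-u steps):
  M: 0.09176053×0.2950 = 0.027069
  M+2: 0.09176053×0.7050 + 0.42231895×0.2950 = 0.189275
  M+4: 0.42231895×0.7050 + 0.48592053×0.2950 = 0.441081
  M+6: 0.48592053×0.7050 = 0.342574
Scale to base peak (0.441081) = 100: 6.14 : 42.91 : 100.00 : 77.67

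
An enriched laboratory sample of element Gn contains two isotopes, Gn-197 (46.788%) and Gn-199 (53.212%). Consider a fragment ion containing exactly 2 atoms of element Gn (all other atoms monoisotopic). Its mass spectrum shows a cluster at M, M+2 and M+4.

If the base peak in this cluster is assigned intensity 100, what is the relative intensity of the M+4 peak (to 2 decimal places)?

Term probabilities: M 0.2189, M+2 0.4979, M+4 0.2832. Base peak = M+2.
P(M+2) = C(2,1) × 0.46788^1 × 0.53212^1 = 2 × 0.46788 × 0.53212 = 0.497937 (base)
P(M+4) = C(2,2) × 0.46788^0 × 0.53212^2 = 1 × 1.0000 × 0.28315169 = 0.283152
Relative intensity = 0.283152 / 0.497937 × 100 = 56.87

56.87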